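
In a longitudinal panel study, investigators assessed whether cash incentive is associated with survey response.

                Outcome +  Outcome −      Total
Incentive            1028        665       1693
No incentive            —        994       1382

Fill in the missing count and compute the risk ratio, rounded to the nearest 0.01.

2.16

The missing cell is in the unexposed row: 1382 − 994 = 388.
So a = 1028, b = 665, c = 388, d = 994.
RR = [a/(a+b)] / [c/(c+d)] = (1028/1693) / (388/1382) = 0.60721/0.28075 = 2.16278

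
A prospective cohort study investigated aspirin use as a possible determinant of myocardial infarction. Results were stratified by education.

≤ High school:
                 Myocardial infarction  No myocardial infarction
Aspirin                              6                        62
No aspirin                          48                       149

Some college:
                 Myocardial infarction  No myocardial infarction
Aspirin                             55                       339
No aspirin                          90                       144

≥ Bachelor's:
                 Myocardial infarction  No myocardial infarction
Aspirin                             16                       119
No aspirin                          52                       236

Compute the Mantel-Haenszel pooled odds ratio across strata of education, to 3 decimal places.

0.335

OR_MH = Σ(aᵢdᵢ/nᵢ) / Σ(bᵢcᵢ/nᵢ), where nᵢ is the stratum total.
Stratum 1 (≤ High school): n = 265; a·d/n = 6·149/265 = 3.3736; b·c/n = 62·48/265 = 11.2302
Stratum 2 (Some college): n = 628; a·d/n = 55·144/628 = 12.6115; b·c/n = 339·90/628 = 48.5828
Stratum 3 (≥ Bachelor's): n = 423; a·d/n = 16·236/423 = 8.9267; b·c/n = 119·52/423 = 14.6288
OR_MH = (3.3736 + 12.6115 + 8.9267) / (11.2302 + 48.5828 + 14.6288) = 24.9118 / 74.4418 = 0.33465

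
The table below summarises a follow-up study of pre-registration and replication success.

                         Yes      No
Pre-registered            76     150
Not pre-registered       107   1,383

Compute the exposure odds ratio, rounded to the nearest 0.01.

Cells: a = 76, b = 150, c = 107, d = 1383.
OR = (a·d)/(b·c) = (76 × 1383) / (150 × 107) = 105108 / 16050 = 6.54879
The odds of replication success are about 6.55 times as high in the pre-registered group.

6.55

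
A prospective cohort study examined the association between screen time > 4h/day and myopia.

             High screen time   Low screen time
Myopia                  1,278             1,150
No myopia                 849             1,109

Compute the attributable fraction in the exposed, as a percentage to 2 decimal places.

15.27

Reading the table with exposure as columns: a = 1278 (High screen time, case), b = 849 (High screen time, non-case), c = 1150 (Low screen time, case), d = 1109.
Risk in exposed = 1278/2127 = 0.60085; risk in unexposed = 1150/2259 = 0.50907.
RR = 0.60085/0.50907 = 1.18027
AR% = (RR − 1)/RR × 100 = (1.18027 − 1)/1.18027 × 100 = 15.2737%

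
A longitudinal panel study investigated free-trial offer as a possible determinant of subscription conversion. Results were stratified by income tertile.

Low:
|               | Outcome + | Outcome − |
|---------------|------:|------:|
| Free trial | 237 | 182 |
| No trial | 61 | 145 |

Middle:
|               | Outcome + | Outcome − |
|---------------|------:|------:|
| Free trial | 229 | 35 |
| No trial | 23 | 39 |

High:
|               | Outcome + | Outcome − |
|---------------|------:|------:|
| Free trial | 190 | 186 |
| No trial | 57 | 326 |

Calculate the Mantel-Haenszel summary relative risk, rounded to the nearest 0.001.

2.479

RR_MH = Σ(aᵢ·n₀ᵢ/nᵢ) / Σ(cᵢ·n₁ᵢ/nᵢ), with n₁ᵢ = aᵢ+bᵢ (exposed), n₀ᵢ = cᵢ+dᵢ (unexposed), nᵢ = n₁ᵢ+n₀ᵢ.
Stratum 1 (Low): n₁ = 419, n₀ = 206, n = 625; a·n₀/n = 237·206/625 = 78.1152; c·n₁/n = 61·419/625 = 40.8944
Stratum 2 (Middle): n₁ = 264, n₀ = 62, n = 326; a·n₀/n = 229·62/326 = 43.5521; c·n₁/n = 23·264/326 = 18.6258
Stratum 3 (High): n₁ = 376, n₀ = 383, n = 759; a·n₀/n = 190·383/759 = 95.8762; c·n₁/n = 57·376/759 = 28.2372
RR_MH = (78.1152 + 43.5521 + 95.8762) / (40.8944 + 18.6258 + 28.2372) = 217.5435 / 87.7573 = 2.47892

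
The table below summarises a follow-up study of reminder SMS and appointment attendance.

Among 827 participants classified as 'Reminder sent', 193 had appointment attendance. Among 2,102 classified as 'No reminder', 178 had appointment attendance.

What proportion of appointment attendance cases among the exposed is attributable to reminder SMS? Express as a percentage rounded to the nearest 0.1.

63.7

From the description: a = 193, b = 634, c = 178, d = 1924.
Risk in exposed = 193/827 = 0.23337; risk in unexposed = 178/2102 = 0.08468.
RR = 0.23337/0.08468 = 2.75591
AR% = (RR − 1)/RR × 100 = (2.75591 − 1)/2.75591 × 100 = 63.7143%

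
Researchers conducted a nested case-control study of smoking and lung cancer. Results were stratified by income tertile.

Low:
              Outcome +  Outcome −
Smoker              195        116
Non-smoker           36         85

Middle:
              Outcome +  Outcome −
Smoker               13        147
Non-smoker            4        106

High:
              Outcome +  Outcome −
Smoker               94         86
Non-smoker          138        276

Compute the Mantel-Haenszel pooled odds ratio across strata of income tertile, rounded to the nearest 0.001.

2.738

OR_MH = Σ(aᵢdᵢ/nᵢ) / Σ(bᵢcᵢ/nᵢ), where nᵢ is the stratum total.
Stratum 1 (Low): n = 432; a·d/n = 195·85/432 = 38.3681; b·c/n = 116·36/432 = 9.6667
Stratum 2 (Middle): n = 270; a·d/n = 13·106/270 = 5.1037; b·c/n = 147·4/270 = 2.1778
Stratum 3 (High): n = 594; a·d/n = 94·276/594 = 43.6768; b·c/n = 86·138/594 = 19.9798
OR_MH = (38.3681 + 5.1037 + 43.6768) / (9.6667 + 2.1778 + 19.9798) = 87.1485 / 31.8242 = 2.73843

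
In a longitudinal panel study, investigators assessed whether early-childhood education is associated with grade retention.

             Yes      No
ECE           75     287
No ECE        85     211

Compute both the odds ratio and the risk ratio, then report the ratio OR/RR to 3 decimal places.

Cells: a = 75, b = 287, c = 85, d = 211.
OR = (75·211)/(287·85) = 15825/24395 = 0.64870
Risk in exposed = 75/362 = 0.20718; risk in unexposed = 85/296 = 0.28716; RR = 0.72148
OR/RR = 0.64870 / 0.72148 = 0.89912
The outcome is not rare, so the OR lies further from 1 than the RR.

0.899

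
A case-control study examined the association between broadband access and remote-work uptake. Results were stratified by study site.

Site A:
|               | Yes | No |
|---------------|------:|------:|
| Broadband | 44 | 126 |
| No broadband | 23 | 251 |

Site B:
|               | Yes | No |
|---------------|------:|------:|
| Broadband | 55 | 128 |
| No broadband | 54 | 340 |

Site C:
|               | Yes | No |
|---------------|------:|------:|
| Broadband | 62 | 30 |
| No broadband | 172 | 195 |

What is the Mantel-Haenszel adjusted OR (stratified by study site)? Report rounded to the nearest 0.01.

OR_MH = Σ(aᵢdᵢ/nᵢ) / Σ(bᵢcᵢ/nᵢ), where nᵢ is the stratum total.
Stratum 1 (Site A): n = 444; a·d/n = 44·251/444 = 24.8739; b·c/n = 126·23/444 = 6.5270
Stratum 2 (Site B): n = 577; a·d/n = 55·340/577 = 32.4090; b·c/n = 128·54/577 = 11.9792
Stratum 3 (Site C): n = 459; a·d/n = 62·195/459 = 26.3399; b·c/n = 30·172/459 = 11.2418
OR_MH = (24.8739 + 32.4090 + 26.3399) / (6.5270 + 11.9792 + 11.2418) = 83.6228 / 29.7481 = 2.81103

2.81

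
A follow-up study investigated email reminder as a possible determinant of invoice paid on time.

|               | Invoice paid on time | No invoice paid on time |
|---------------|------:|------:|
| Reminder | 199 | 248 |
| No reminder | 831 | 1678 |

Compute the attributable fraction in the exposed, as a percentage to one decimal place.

Cells: a = 199, b = 248, c = 831, d = 1678.
Risk in exposed = 199/447 = 0.44519; risk in unexposed = 831/2509 = 0.33121.
RR = 0.44519/0.33121 = 1.34414
AR% = (RR − 1)/RR × 100 = (1.34414 − 1)/1.34414 × 100 = 25.6031%

25.6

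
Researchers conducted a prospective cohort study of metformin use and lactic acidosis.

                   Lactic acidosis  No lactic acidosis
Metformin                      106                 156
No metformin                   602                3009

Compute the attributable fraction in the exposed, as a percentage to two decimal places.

58.79

Cells: a = 106, b = 156, c = 602, d = 3009.
Risk in exposed = 106/262 = 0.40458; risk in unexposed = 602/3611 = 0.16671.
RR = 0.40458/0.16671 = 2.42681
AR% = (RR − 1)/RR × 100 = (2.42681 − 1)/2.42681 × 100 = 58.7936%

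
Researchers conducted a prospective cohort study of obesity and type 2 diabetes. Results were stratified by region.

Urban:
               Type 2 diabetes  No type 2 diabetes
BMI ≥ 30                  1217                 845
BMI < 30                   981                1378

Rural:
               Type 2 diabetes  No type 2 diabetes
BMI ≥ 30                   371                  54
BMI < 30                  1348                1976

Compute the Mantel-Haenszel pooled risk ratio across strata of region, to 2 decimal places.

1.60

RR_MH = Σ(aᵢ·n₀ᵢ/nᵢ) / Σ(cᵢ·n₁ᵢ/nᵢ), with n₁ᵢ = aᵢ+bᵢ (exposed), n₀ᵢ = cᵢ+dᵢ (unexposed), nᵢ = n₁ᵢ+n₀ᵢ.
Stratum 1 (Urban): n₁ = 2062, n₀ = 2359, n = 4421; a·n₀/n = 1217·2359/4421 = 649.3786; c·n₁/n = 981·2062/4421 = 457.5485
Stratum 2 (Rural): n₁ = 425, n₀ = 3324, n = 3749; a·n₀/n = 371·3324/3749 = 328.9421; c·n₁/n = 1348·425/3749 = 152.8141
RR_MH = (649.3786 + 328.9421) / (457.5485 + 152.8141) = 978.3208 / 610.3626 = 1.60285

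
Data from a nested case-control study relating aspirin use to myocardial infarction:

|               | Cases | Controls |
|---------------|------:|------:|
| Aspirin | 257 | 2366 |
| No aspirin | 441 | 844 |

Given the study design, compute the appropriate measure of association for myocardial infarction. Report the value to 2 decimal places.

0.21

Cells: a = 257, b = 2366, c = 441, d = 844.
This is a nested case-control study: participants were sampled on outcome status, so risks in the source population cannot be estimated directly — relative risk is not valid here. The odds ratio is the appropriate measure.
OR = (a·d)/(b·c) = (257 × 844) / (2366 × 441) = 216908 / 1043406 = 0.20788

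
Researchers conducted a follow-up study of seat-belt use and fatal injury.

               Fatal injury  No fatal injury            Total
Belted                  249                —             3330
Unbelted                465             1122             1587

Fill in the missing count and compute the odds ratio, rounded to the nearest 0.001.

The missing cell is in the exposed row: 3330 − 249 = 3081.
So a = 249, b = 3081, c = 465, d = 1122.
OR = (a·d)/(b·c) = (249 × 1122) / (3081 × 465) = 279378 / 1432665 = 0.19501

0.195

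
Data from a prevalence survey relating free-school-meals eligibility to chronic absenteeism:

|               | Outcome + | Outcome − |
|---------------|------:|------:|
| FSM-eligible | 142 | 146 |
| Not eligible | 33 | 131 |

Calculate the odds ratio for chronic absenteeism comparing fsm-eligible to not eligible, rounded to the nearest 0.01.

Cells: a = 142, b = 146, c = 33, d = 131.
OR = (a·d)/(b·c) = (142 × 131) / (146 × 33) = 18602 / 4818 = 3.86094
The odds of chronic absenteeism are about 3.86 times as high in the fsm-eligible group.

3.86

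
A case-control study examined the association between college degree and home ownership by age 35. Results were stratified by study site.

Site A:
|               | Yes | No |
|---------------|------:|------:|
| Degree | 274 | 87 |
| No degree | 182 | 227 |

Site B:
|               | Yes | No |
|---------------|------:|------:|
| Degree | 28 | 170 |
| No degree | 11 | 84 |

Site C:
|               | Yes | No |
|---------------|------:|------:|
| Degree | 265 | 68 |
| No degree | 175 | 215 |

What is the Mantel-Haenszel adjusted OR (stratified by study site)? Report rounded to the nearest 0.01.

OR_MH = Σ(aᵢdᵢ/nᵢ) / Σ(bᵢcᵢ/nᵢ), where nᵢ is the stratum total.
Stratum 1 (Site A): n = 770; a·d/n = 274·227/770 = 80.7766; b·c/n = 87·182/770 = 20.5636
Stratum 2 (Site B): n = 293; a·d/n = 28·84/293 = 8.0273; b·c/n = 170·11/293 = 6.3823
Stratum 3 (Site C): n = 723; a·d/n = 265·215/723 = 78.8036; b·c/n = 68·175/723 = 16.4592
OR_MH = (80.7766 + 8.0273 + 78.8036) / (20.5636 + 6.3823 + 16.4592) = 167.6075 / 43.4051 = 3.86147

3.86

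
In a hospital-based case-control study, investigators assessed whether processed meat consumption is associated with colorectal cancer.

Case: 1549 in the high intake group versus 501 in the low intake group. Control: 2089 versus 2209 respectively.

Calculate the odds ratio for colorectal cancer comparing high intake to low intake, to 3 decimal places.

3.269

From the description: a = 1549, b = 2089, c = 501, d = 2209.
OR = (a·d)/(b·c) = (1549 × 2209) / (2089 × 501) = 3421741 / 1046589 = 3.26942
The odds of colorectal cancer are about 3.27 times as high in the high intake group.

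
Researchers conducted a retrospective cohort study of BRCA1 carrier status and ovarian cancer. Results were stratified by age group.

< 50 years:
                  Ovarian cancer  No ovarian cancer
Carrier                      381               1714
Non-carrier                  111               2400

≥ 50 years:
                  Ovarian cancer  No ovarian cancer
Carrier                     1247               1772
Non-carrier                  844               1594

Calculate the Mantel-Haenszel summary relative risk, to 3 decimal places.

RR_MH = Σ(aᵢ·n₀ᵢ/nᵢ) / Σ(cᵢ·n₁ᵢ/nᵢ), with n₁ᵢ = aᵢ+bᵢ (exposed), n₀ᵢ = cᵢ+dᵢ (unexposed), nᵢ = n₁ᵢ+n₀ᵢ.
Stratum 1 (< 50 years): n₁ = 2095, n₀ = 2511, n = 4606; a·n₀/n = 381·2511/4606 = 207.7054; c·n₁/n = 111·2095/4606 = 50.4874
Stratum 2 (≥ 50 years): n₁ = 3019, n₀ = 2438, n = 5457; a·n₀/n = 1247·2438/5457 = 557.1167; c·n₁/n = 844·3019/5457 = 466.9298
RR_MH = (207.7054 + 557.1167) / (50.4874 + 466.9298) = 764.8221 / 517.4172 = 1.47815

1.478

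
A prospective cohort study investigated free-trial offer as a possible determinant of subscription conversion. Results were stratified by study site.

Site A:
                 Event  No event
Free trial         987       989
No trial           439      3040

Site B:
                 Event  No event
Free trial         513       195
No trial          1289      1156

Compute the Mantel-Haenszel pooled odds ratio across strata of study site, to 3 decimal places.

4.633

OR_MH = Σ(aᵢdᵢ/nᵢ) / Σ(bᵢcᵢ/nᵢ), where nᵢ is the stratum total.
Stratum 1 (Site A): n = 5455; a·d/n = 987·3040/5455 = 550.0422; b·c/n = 989·439/5455 = 79.5914
Stratum 2 (Site B): n = 3153; a·d/n = 513·1156/3153 = 188.0837; b·c/n = 195·1289/3153 = 79.7193
OR_MH = (550.0422 + 188.0837) / (79.5914 + 79.7193) = 738.1259 / 159.3107 = 4.63325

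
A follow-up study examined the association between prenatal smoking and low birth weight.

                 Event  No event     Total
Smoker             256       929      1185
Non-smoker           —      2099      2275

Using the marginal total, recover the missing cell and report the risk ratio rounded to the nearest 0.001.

The missing cell is in the unexposed row: 2275 − 2099 = 176.
So a = 256, b = 929, c = 176, d = 2099.
RR = [a/(a+b)] / [c/(c+d)] = (256/1185) / (176/2275) = 0.21603/0.07736 = 2.79248

2.792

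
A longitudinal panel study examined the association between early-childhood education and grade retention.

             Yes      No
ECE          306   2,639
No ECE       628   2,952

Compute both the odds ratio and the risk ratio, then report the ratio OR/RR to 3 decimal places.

Cells: a = 306, b = 2639, c = 628, d = 2952.
OR = (306·2952)/(2639·628) = 903312/1657292 = 0.54505
Risk in exposed = 306/2945 = 0.10390; risk in unexposed = 628/3580 = 0.17542; RR = 0.59232
OR/RR = 0.54505 / 0.59232 = 0.92019
The outcome is not rare, so the OR lies further from 1 than the RR.

0.920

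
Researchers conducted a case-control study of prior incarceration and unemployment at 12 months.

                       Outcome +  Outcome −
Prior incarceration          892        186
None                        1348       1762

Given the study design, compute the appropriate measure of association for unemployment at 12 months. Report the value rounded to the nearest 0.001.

6.269

Cells: a = 892, b = 186, c = 1348, d = 1762.
This is a case-control study: participants were sampled on outcome status, so risks in the source population cannot be estimated directly — relative risk is not valid here. The odds ratio is the appropriate measure.
OR = (a·d)/(b·c) = (892 × 1762) / (186 × 1348) = 1571704 / 250728 = 6.26856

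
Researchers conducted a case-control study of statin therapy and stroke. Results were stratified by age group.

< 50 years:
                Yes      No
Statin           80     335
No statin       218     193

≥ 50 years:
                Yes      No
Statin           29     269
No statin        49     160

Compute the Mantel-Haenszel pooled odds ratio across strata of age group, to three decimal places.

0.243

OR_MH = Σ(aᵢdᵢ/nᵢ) / Σ(bᵢcᵢ/nᵢ), where nᵢ is the stratum total.
Stratum 1 (< 50 years): n = 826; a·d/n = 80·193/826 = 18.6925; b·c/n = 335·218/826 = 88.4140
Stratum 2 (≥ 50 years): n = 507; a·d/n = 29·160/507 = 9.1519; b·c/n = 269·49/507 = 25.9980
OR_MH = (18.6925 + 9.1519) / (88.4140 + 25.9980) = 27.8444 / 114.4121 = 0.24337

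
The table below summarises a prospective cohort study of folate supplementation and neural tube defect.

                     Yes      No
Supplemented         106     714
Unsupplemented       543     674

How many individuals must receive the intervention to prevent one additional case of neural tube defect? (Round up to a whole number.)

Risk in treated group = 106/820 = 0.12927; risk in control = 543/1217 = 0.44618.
Absolute risk reduction = 0.44618 − 0.12927 = 0.31691
NNT = 1 / ARR = 1 / 0.31691 = 3.155 → round up → 4

4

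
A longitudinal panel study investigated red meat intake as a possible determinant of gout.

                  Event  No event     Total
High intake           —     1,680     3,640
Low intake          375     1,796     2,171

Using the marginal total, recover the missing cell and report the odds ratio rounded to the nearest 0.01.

5.59

The missing cell is in the exposed row: 3640 − 1680 = 1960.
So a = 1960, b = 1680, c = 375, d = 1796.
OR = (a·d)/(b·c) = (1960 × 1796) / (1680 × 375) = 3520160 / 630000 = 5.58756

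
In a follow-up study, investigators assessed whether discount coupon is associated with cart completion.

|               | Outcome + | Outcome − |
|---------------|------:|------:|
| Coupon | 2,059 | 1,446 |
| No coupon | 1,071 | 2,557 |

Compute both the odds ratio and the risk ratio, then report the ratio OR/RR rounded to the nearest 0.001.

Cells: a = 2059, b = 1446, c = 1071, d = 2557.
OR = (2059·2557)/(1446·1071) = 5264863/1548666 = 3.39961
Risk in exposed = 2059/3505 = 0.58745; risk in unexposed = 1071/3628 = 0.29520; RR = 1.98997
OR/RR = 3.39961 / 1.98997 = 1.70837
The outcome is not rare, so the OR lies further from 1 than the RR.

1.708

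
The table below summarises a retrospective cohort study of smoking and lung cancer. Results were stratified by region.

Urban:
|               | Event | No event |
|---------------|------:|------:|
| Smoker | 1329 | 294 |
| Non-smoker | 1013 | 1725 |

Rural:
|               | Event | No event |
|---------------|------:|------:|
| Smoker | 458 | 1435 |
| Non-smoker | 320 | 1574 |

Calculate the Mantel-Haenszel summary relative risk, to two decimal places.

RR_MH = Σ(aᵢ·n₀ᵢ/nᵢ) / Σ(cᵢ·n₁ᵢ/nᵢ), with n₁ᵢ = aᵢ+bᵢ (exposed), n₀ᵢ = cᵢ+dᵢ (unexposed), nᵢ = n₁ᵢ+n₀ᵢ.
Stratum 1 (Urban): n₁ = 1623, n₀ = 2738, n = 4361; a·n₀/n = 1329·2738/4361 = 834.3962; c·n₁/n = 1013·1623/4361 = 377.0005
Stratum 2 (Rural): n₁ = 1893, n₀ = 1894, n = 3787; a·n₀/n = 458·1894/3787 = 229.0605; c·n₁/n = 320·1893/3787 = 159.9578
RR_MH = (834.3962 + 229.0605) / (377.0005 + 159.9578) = 1063.4567 / 536.9582 = 1.98052

1.98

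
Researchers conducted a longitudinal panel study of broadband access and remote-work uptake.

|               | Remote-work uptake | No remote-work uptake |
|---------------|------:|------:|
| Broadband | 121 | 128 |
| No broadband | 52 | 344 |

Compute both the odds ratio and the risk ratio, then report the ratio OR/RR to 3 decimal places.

1.690

Cells: a = 121, b = 128, c = 52, d = 344.
OR = (121·344)/(128·52) = 41624/6656 = 6.25361
Risk in exposed = 121/249 = 0.48594; risk in unexposed = 52/396 = 0.13131; RR = 3.70065
OR/RR = 6.25361 / 3.70065 = 1.68987
The outcome is not rare, so the OR lies further from 1 than the RR.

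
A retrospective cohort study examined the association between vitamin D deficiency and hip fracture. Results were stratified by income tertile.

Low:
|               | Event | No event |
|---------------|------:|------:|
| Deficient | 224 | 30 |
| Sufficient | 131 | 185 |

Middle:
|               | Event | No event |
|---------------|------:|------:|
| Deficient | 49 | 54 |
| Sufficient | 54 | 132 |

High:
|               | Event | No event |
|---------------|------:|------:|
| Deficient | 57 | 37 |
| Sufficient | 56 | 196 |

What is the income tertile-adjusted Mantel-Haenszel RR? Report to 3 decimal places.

RR_MH = Σ(aᵢ·n₀ᵢ/nᵢ) / Σ(cᵢ·n₁ᵢ/nᵢ), with n₁ᵢ = aᵢ+bᵢ (exposed), n₀ᵢ = cᵢ+dᵢ (unexposed), nᵢ = n₁ᵢ+n₀ᵢ.
Stratum 1 (Low): n₁ = 254, n₀ = 316, n = 570; a·n₀/n = 224·316/570 = 124.1825; c·n₁/n = 131·254/570 = 58.3754
Stratum 2 (Middle): n₁ = 103, n₀ = 186, n = 289; a·n₀/n = 49·186/289 = 31.5363; c·n₁/n = 54·103/289 = 19.2457
Stratum 3 (High): n₁ = 94, n₀ = 252, n = 346; a·n₀/n = 57·252/346 = 41.5145; c·n₁/n = 56·94/346 = 15.2139
RR_MH = (124.1825 + 31.5363 + 41.5145) / (58.3754 + 19.2457 + 15.2139) = 197.2332 / 92.8350 = 2.12456

2.125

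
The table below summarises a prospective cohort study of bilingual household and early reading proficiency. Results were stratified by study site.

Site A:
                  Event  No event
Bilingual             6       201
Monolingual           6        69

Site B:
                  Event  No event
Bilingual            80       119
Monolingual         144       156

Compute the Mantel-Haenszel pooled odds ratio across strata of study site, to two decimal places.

OR_MH = Σ(aᵢdᵢ/nᵢ) / Σ(bᵢcᵢ/nᵢ), where nᵢ is the stratum total.
Stratum 1 (Site A): n = 282; a·d/n = 6·69/282 = 1.4681; b·c/n = 201·6/282 = 4.2766
Stratum 2 (Site B): n = 499; a·d/n = 80·156/499 = 25.0100; b·c/n = 119·144/499 = 34.3407
OR_MH = (1.4681 + 25.0100) / (4.2766 + 34.3407) = 26.4781 / 38.6173 = 0.68565

0.69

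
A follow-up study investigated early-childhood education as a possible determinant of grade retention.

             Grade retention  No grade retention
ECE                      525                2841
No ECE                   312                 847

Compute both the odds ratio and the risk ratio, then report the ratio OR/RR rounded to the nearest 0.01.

Cells: a = 525, b = 2841, c = 312, d = 847.
OR = (525·847)/(2841·312) = 444675/886392 = 0.50167
Risk in exposed = 525/3366 = 0.15597; risk in unexposed = 312/1159 = 0.26920; RR = 0.57939
OR/RR = 0.50167 / 0.57939 = 0.86585
The outcome is not rare, so the OR lies further from 1 than the RR.

0.87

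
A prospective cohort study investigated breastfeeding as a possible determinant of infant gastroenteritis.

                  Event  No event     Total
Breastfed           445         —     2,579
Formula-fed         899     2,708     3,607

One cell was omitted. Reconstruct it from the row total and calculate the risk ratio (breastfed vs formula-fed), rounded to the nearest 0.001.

The missing cell is in the exposed row: 2579 − 445 = 2134.
So a = 445, b = 2134, c = 899, d = 2708.
RR = [a/(a+b)] / [c/(c+d)] = (445/2579) / (899/3607) = 0.17255/0.24924 = 0.69230

0.692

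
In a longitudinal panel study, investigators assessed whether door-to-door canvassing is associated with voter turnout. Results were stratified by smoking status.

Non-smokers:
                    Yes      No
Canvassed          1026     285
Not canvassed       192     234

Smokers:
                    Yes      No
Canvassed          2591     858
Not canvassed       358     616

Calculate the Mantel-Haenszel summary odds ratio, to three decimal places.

OR_MH = Σ(aᵢdᵢ/nᵢ) / Σ(bᵢcᵢ/nᵢ), where nᵢ is the stratum total.
Stratum 1 (Non-smokers): n = 1737; a·d/n = 1026·234/1737 = 138.2176; b·c/n = 285·192/1737 = 31.5026
Stratum 2 (Smokers): n = 4423; a·d/n = 2591·616/4423 = 360.8537; b·c/n = 858·358/4423 = 69.4470
OR_MH = (138.2176 + 360.8537) / (31.5026 + 69.4470) = 499.0713 / 100.9496 = 4.94377

4.944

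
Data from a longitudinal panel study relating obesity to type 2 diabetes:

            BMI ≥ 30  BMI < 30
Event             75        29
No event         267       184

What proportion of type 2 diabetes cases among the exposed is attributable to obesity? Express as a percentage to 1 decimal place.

37.9

Reading the table with exposure as columns: a = 75 (BMI ≥ 30, case), b = 267 (BMI ≥ 30, non-case), c = 29 (BMI < 30, case), d = 184.
Risk in exposed = 75/342 = 0.21930; risk in unexposed = 29/213 = 0.13615.
RR = 0.21930/0.13615 = 1.61071
AR% = (RR − 1)/RR × 100 = (1.61071 − 1)/1.61071 × 100 = 37.9155%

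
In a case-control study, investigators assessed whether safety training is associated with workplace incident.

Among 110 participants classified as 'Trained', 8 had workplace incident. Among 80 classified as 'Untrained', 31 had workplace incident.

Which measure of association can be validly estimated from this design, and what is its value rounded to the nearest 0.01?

0.12

From the description: a = 8, b = 102, c = 31, d = 49.
This is a case-control study: participants were sampled on outcome status, so risks in the source population cannot be estimated directly — relative risk is not valid here. The odds ratio is the appropriate measure.
OR = (a·d)/(b·c) = (8 × 49) / (102 × 31) = 392 / 3162 = 0.12397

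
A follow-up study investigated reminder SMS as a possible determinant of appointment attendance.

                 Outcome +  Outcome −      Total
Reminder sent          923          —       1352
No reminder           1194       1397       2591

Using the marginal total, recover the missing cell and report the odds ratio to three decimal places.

The missing cell is in the exposed row: 1352 − 923 = 429.
So a = 923, b = 429, c = 1194, d = 1397.
OR = (a·d)/(b·c) = (923 × 1397) / (429 × 1194) = 1289431 / 512226 = 2.51731

2.517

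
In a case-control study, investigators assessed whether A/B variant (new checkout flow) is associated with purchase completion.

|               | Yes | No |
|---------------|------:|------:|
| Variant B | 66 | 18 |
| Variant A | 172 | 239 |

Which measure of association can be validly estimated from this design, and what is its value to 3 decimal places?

5.095

Cells: a = 66, b = 18, c = 172, d = 239.
This is a case-control study: participants were sampled on outcome status, so risks in the source population cannot be estimated directly — relative risk is not valid here. The odds ratio is the appropriate measure.
OR = (a·d)/(b·c) = (66 × 239) / (18 × 172) = 15774 / 3096 = 5.09496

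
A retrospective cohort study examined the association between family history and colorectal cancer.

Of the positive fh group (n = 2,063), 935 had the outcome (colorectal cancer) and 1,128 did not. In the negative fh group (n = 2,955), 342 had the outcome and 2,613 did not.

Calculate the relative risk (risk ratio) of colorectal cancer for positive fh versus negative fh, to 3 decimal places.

3.916

From the description: a = 935, b = 1128, c = 342, d = 2613.
Risk in exposed = 935/2063 = 0.45322; risk in unexposed = 342/2955 = 0.11574.
RR = 0.45322 / 0.11574 = 3.91601
The risk among the exposed is 3.92 times that among the unexposed.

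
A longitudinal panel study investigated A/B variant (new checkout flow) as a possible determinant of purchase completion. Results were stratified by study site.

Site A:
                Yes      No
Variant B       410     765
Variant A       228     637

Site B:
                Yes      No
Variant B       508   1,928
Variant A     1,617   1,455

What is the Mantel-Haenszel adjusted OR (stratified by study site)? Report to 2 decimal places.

OR_MH = Σ(aᵢdᵢ/nᵢ) / Σ(bᵢcᵢ/nᵢ), where nᵢ is the stratum total.
Stratum 1 (Site A): n = 2040; a·d/n = 410·637/2040 = 128.0245; b·c/n = 765·228/2040 = 85.5000
Stratum 2 (Site B): n = 5508; a·d/n = 508·1455/5508 = 134.1939; b·c/n = 1928·1617/5508 = 566.0087
OR_MH = (128.0245 + 134.1939) / (85.5000 + 566.0087) = 262.2184 / 651.5087 = 0.40248

0.40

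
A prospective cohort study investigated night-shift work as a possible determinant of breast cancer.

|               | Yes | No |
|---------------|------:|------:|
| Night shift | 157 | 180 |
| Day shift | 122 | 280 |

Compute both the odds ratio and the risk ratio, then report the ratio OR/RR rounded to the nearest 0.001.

Cells: a = 157, b = 180, c = 122, d = 280.
OR = (157·280)/(180·122) = 43960/21960 = 2.00182
Risk in exposed = 157/337 = 0.46588; risk in unexposed = 122/402 = 0.30348; RR = 1.53510
OR/RR = 2.00182 / 1.53510 = 1.30404
The outcome is not rare, so the OR lies further from 1 than the RR.

1.304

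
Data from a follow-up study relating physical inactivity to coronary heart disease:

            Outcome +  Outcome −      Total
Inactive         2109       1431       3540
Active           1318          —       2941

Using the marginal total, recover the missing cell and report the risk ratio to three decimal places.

1.329

The missing cell is in the unexposed row: 2941 − 1318 = 1623.
So a = 2109, b = 1431, c = 1318, d = 1623.
RR = [a/(a+b)] / [c/(c+d)] = (2109/3540) / (1318/2941) = 0.59576/0.44815 = 1.32939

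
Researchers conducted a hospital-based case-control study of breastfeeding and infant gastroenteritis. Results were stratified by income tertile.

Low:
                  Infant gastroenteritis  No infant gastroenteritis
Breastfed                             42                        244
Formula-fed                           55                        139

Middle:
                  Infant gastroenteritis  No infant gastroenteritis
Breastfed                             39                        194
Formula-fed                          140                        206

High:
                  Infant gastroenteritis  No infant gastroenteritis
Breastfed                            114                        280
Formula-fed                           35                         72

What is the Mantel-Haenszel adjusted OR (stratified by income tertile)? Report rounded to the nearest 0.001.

OR_MH = Σ(aᵢdᵢ/nᵢ) / Σ(bᵢcᵢ/nᵢ), where nᵢ is the stratum total.
Stratum 1 (Low): n = 480; a·d/n = 42·139/480 = 12.1625; b·c/n = 244·55/480 = 27.9583
Stratum 2 (Middle): n = 579; a·d/n = 39·206/579 = 13.8756; b·c/n = 194·140/579 = 46.9085
Stratum 3 (High): n = 501; a·d/n = 114·72/501 = 16.3832; b·c/n = 280·35/501 = 19.5609
OR_MH = (12.1625 + 13.8756 + 16.3832) / (27.9583 + 46.9085 + 19.5609) = 42.4214 / 94.4277 = 0.44925

0.449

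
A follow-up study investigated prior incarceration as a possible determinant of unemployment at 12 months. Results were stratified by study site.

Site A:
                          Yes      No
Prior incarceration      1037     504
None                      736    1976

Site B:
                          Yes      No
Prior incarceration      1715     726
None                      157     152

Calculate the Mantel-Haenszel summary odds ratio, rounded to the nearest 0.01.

OR_MH = Σ(aᵢdᵢ/nᵢ) / Σ(bᵢcᵢ/nᵢ), where nᵢ is the stratum total.
Stratum 1 (Site A): n = 4253; a·d/n = 1037·1976/4253 = 481.8039; b·c/n = 504·736/4253 = 87.2194
Stratum 2 (Site B): n = 2750; a·d/n = 1715·152/2750 = 94.7927; b·c/n = 726·157/2750 = 41.4480
OR_MH = (481.8039 + 94.7927) / (87.2194 + 41.4480) = 576.5966 / 128.6674 = 4.48130

4.48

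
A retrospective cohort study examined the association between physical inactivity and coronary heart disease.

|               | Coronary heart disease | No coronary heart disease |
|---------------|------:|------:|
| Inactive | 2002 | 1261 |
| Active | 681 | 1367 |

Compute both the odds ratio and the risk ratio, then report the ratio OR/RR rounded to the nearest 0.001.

Cells: a = 2002, b = 1261, c = 681, d = 1367.
OR = (2002·1367)/(1261·681) = 2736734/858741 = 3.18691
Risk in exposed = 2002/3263 = 0.61355; risk in unexposed = 681/2048 = 0.33252; RR = 1.84514
OR/RR = 3.18691 / 1.84514 = 1.72719
The outcome is not rare, so the OR lies further from 1 than the RR.

1.727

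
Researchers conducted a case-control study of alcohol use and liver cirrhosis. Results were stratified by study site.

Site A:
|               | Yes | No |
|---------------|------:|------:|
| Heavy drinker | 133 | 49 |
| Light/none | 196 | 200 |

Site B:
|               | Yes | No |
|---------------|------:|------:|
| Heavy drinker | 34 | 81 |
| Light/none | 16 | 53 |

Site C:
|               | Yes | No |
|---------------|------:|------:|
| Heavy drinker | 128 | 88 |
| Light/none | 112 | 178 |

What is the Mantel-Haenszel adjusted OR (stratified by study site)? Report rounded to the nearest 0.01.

2.34

OR_MH = Σ(aᵢdᵢ/nᵢ) / Σ(bᵢcᵢ/nᵢ), where nᵢ is the stratum total.
Stratum 1 (Site A): n = 578; a·d/n = 133·200/578 = 46.0208; b·c/n = 49·196/578 = 16.6159
Stratum 2 (Site B): n = 184; a·d/n = 34·53/184 = 9.7935; b·c/n = 81·16/184 = 7.0435
Stratum 3 (Site C): n = 506; a·d/n = 128·178/506 = 45.0277; b·c/n = 88·112/506 = 19.4783
OR_MH = (46.0208 + 9.7935 + 45.0277) / (16.6159 + 7.0435 + 19.4783) = 100.8419 / 43.1377 = 2.33768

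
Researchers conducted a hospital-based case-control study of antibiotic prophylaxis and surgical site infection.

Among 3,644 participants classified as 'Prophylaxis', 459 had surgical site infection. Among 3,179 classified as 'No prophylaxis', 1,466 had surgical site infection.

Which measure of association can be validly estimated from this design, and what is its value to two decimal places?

From the description: a = 459, b = 3185, c = 1466, d = 1713.
This is a hospital-based case-control study: participants were sampled on outcome status, so risks in the source population cannot be estimated directly — relative risk is not valid here. The odds ratio is the appropriate measure.
OR = (a·d)/(b·c) = (459 × 1713) / (3185 × 1466) = 786267 / 4669210 = 0.16839

0.17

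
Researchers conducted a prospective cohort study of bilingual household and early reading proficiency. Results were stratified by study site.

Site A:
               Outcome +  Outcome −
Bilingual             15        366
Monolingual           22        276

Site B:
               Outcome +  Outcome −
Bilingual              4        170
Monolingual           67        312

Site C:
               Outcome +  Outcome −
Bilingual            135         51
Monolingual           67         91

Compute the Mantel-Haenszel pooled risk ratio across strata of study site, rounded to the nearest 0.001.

RR_MH = Σ(aᵢ·n₀ᵢ/nᵢ) / Σ(cᵢ·n₁ᵢ/nᵢ), with n₁ᵢ = aᵢ+bᵢ (exposed), n₀ᵢ = cᵢ+dᵢ (unexposed), nᵢ = n₁ᵢ+n₀ᵢ.
Stratum 1 (Site A): n₁ = 381, n₀ = 298, n = 679; a·n₀/n = 15·298/679 = 6.5832; c·n₁/n = 22·381/679 = 12.3446
Stratum 2 (Site B): n₁ = 174, n₀ = 379, n = 553; a·n₀/n = 4·379/553 = 2.7414; c·n₁/n = 67·174/553 = 21.0814
Stratum 3 (Site C): n₁ = 186, n₀ = 158, n = 344; a·n₀/n = 135·158/344 = 62.0058; c·n₁/n = 67·186/344 = 36.2267
RR_MH = (6.5832 + 2.7414 + 62.0058) / (12.3446 + 21.0814 + 36.2267) = 71.3304 / 69.6527 = 1.02409

1.024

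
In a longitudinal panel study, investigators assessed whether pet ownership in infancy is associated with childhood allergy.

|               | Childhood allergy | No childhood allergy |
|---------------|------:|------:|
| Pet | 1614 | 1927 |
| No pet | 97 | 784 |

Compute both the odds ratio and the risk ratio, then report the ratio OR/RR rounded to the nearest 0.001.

1.635

Cells: a = 1614, b = 1927, c = 97, d = 784.
OR = (1614·784)/(1927·97) = 1265376/186919 = 6.76965
Risk in exposed = 1614/3541 = 0.45580; risk in unexposed = 97/881 = 0.11010; RR = 4.13982
OR/RR = 6.76965 / 4.13982 = 1.63525
The outcome is not rare, so the OR lies further from 1 than the RR.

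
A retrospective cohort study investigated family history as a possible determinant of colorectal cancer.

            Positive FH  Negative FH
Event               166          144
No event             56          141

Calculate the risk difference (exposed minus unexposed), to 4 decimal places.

0.2425

Reading the table with exposure as columns: a = 166 (Positive FH, case), b = 56 (Positive FH, non-case), c = 144 (Negative FH, case), d = 141.
Risk in exposed = 166/222 = 0.747748; risk in unexposed = 144/285 = 0.505263.
Risk difference = 0.747748 − 0.505263 = 0.242485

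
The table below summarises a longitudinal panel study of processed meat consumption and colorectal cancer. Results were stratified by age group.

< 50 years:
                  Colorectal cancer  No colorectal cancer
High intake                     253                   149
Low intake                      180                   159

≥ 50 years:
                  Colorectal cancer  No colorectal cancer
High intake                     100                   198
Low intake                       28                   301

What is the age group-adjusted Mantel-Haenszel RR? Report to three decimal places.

1.516

RR_MH = Σ(aᵢ·n₀ᵢ/nᵢ) / Σ(cᵢ·n₁ᵢ/nᵢ), with n₁ᵢ = aᵢ+bᵢ (exposed), n₀ᵢ = cᵢ+dᵢ (unexposed), nᵢ = n₁ᵢ+n₀ᵢ.
Stratum 1 (< 50 years): n₁ = 402, n₀ = 339, n = 741; a·n₀/n = 253·339/741 = 115.7449; c·n₁/n = 180·402/741 = 97.6518
Stratum 2 (≥ 50 years): n₁ = 298, n₀ = 329, n = 627; a·n₀/n = 100·329/627 = 52.4721; c·n₁/n = 28·298/627 = 13.3078
RR_MH = (115.7449 + 52.4721) / (97.6518 + 13.3078) = 168.2170 / 110.9596 = 1.51602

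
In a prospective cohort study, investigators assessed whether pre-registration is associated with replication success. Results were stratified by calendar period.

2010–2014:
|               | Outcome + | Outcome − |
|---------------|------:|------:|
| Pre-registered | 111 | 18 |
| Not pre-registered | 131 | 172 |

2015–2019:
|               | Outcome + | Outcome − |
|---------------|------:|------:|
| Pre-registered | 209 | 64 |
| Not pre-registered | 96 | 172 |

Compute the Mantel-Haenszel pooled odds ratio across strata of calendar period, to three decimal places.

OR_MH = Σ(aᵢdᵢ/nᵢ) / Σ(bᵢcᵢ/nᵢ), where nᵢ is the stratum total.
Stratum 1 (2010–2014): n = 432; a·d/n = 111·172/432 = 44.1944; b·c/n = 18·131/432 = 5.4583
Stratum 2 (2015–2019): n = 541; a·d/n = 209·172/541 = 66.4473; b·c/n = 64·96/541 = 11.3567
OR_MH = (44.1944 + 66.4473) / (5.4583 + 11.3567) = 110.6418 / 16.8151 = 6.57991

6.580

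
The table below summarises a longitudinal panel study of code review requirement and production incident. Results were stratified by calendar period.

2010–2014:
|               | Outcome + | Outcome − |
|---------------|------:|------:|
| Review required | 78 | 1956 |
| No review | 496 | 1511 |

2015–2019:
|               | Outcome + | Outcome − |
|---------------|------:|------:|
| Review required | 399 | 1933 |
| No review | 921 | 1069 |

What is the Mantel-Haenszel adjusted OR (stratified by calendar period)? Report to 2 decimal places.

0.20

OR_MH = Σ(aᵢdᵢ/nᵢ) / Σ(bᵢcᵢ/nᵢ), where nᵢ is the stratum total.
Stratum 1 (2010–2014): n = 4041; a·d/n = 78·1511/4041 = 29.1656; b·c/n = 1956·496/4041 = 240.0831
Stratum 2 (2015–2019): n = 4322; a·d/n = 399·1069/4322 = 98.6883; b·c/n = 1933·921/4322 = 411.9142
OR_MH = (29.1656 + 98.6883) / (240.0831 + 411.9142) = 127.8539 / 651.9973 = 0.19610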